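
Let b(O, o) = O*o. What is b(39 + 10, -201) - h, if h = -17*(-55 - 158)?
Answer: -13470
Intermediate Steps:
h = 3621 (h = -17*(-213) = 3621)
b(39 + 10, -201) - h = (39 + 10)*(-201) - 1*3621 = 49*(-201) - 3621 = -9849 - 3621 = -13470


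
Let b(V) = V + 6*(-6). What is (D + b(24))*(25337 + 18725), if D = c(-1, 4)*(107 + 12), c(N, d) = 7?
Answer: 36174902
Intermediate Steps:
b(V) = -36 + V (b(V) = V - 36 = -36 + V)
D = 833 (D = 7*(107 + 12) = 7*119 = 833)
(D + b(24))*(25337 + 18725) = (833 + (-36 + 24))*(25337 + 18725) = (833 - 12)*44062 = 821*44062 = 36174902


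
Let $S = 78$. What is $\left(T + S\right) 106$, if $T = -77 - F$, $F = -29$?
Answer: $3180$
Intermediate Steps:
$T = -48$ ($T = -77 - -29 = -77 + 29 = -48$)
$\left(T + S\right) 106 = \left(-48 + 78\right) 106 = 30 \cdot 106 = 3180$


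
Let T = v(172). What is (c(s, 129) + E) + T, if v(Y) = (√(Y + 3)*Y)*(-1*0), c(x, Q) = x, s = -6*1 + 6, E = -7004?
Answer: -7004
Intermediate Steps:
s = 0 (s = -6 + 6 = 0)
v(Y) = 0 (v(Y) = (√(3 + Y)*Y)*0 = (Y*√(3 + Y))*0 = 0)
T = 0
(c(s, 129) + E) + T = (0 - 7004) + 0 = -7004 + 0 = -7004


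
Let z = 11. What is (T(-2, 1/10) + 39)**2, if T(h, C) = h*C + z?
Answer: 62001/25 ≈ 2480.0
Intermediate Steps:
T(h, C) = 11 + C*h (T(h, C) = h*C + 11 = C*h + 11 = 11 + C*h)
(T(-2, 1/10) + 39)**2 = ((11 - 2/10) + 39)**2 = ((11 + (1/10)*(-2)) + 39)**2 = ((11 - 1/5) + 39)**2 = (54/5 + 39)**2 = (249/5)**2 = 62001/25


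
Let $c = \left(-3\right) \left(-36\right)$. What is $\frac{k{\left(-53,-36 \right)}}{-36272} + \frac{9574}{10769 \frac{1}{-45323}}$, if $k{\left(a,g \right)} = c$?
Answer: $- \frac{3934808632099}{97653292} \approx -40294.0$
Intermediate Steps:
$c = 108$
$k{\left(a,g \right)} = 108$
$\frac{k{\left(-53,-36 \right)}}{-36272} + \frac{9574}{10769 \frac{1}{-45323}} = \frac{108}{-36272} + \frac{9574}{10769 \frac{1}{-45323}} = 108 \left(- \frac{1}{36272}\right) + \frac{9574}{10769 \left(- \frac{1}{45323}\right)} = - \frac{27}{9068} + \frac{9574}{- \frac{10769}{45323}} = - \frac{27}{9068} + 9574 \left(- \frac{45323}{10769}\right) = - \frac{27}{9068} - \frac{433922402}{10769} = - \frac{3934808632099}{97653292}$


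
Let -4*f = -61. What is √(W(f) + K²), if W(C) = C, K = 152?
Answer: √92477/2 ≈ 152.05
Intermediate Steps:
f = 61/4 (f = -¼*(-61) = 61/4 ≈ 15.250)
√(W(f) + K²) = √(61/4 + 152²) = √(61/4 + 23104) = √(92477/4) = √92477/2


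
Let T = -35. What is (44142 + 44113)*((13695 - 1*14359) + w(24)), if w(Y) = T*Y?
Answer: -132735520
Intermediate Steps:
w(Y) = -35*Y
(44142 + 44113)*((13695 - 1*14359) + w(24)) = (44142 + 44113)*((13695 - 1*14359) - 35*24) = 88255*((13695 - 14359) - 840) = 88255*(-664 - 840) = 88255*(-1504) = -132735520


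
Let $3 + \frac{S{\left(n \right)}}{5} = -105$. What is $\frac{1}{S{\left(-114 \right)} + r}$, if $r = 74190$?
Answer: $\frac{1}{73650} \approx 1.3578 \cdot 10^{-5}$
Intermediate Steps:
$S{\left(n \right)} = -540$ ($S{\left(n \right)} = -15 + 5 \left(-105\right) = -15 - 525 = -540$)
$\frac{1}{S{\left(-114 \right)} + r} = \frac{1}{-540 + 74190} = \frac{1}{73650}$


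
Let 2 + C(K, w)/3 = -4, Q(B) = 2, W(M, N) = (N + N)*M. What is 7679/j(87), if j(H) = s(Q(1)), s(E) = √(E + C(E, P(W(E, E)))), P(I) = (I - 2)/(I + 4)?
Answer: -7679*I/4 ≈ -1919.8*I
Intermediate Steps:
W(M, N) = 2*M*N (W(M, N) = (2*N)*M = 2*M*N)
P(I) = (-2 + I)/(4 + I)
C(K, w) = -18 (C(K, w) = -6 + 3*(-4) = -6 - 12 = -18)
s(E) = √(-18 + E) (s(E) = √(E - 18) = √(-18 + E))
j(H) = 4*I (j(H) = √(-18 + 2) = √(-16) = 4*I)
7679/j(87) = 7679/((4*I)) = 7679*(-I/4) = -7679*I/4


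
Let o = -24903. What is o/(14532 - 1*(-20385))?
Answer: -8301/11639 ≈ -0.71321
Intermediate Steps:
o/(14532 - 1*(-20385)) = -24903/(14532 - 1*(-20385)) = -24903/(14532 + 20385) = -24903/34917 = -24903*1/34917 = -8301/11639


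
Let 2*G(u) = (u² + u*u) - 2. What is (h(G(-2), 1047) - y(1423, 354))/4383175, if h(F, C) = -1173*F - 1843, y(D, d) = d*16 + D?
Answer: -12449/4383175 ≈ -0.0028402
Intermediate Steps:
G(u) = -1 + u² (G(u) = ((u² + u*u) - 2)/2 = ((u² + u²) - 2)/2 = (2*u² - 2)/2 = (-2 + 2*u²)/2 = -1 + u²)
y(D, d) = D + 16*d (y(D, d) = 16*d + D = D + 16*d)
h(F, C) = -1843 - 1173*F
(h(G(-2), 1047) - y(1423, 354))/4383175 = ((-1843 - 1173*(-1 + (-2)²)) - (1423 + 16*354))/4383175 = ((-1843 - 1173*(-1 + 4)) - (1423 + 5664))*(1/4383175) = ((-1843 - 1173*3) - 1*7087)*(1/4383175) = ((-1843 - 3519) - 7087)*(1/4383175) = (-5362 - 7087)*(1/4383175) = -12449*1/4383175 = -12449/4383175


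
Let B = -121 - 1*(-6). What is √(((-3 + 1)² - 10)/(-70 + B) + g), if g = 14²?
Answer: √6709210/185 ≈ 14.001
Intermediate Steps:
g = 196
B = -115 (B = -121 + 6 = -115)
√(((-3 + 1)² - 10)/(-70 + B) + g) = √(((-3 + 1)² - 10)/(-70 - 115) + 196) = √(((-2)² - 10)/(-185) + 196) = √((4 - 10)*(-1/185) + 196) = √(-6*(-1/185) + 196) = √(6/185 + 196) = √(36266/185) = √6709210/185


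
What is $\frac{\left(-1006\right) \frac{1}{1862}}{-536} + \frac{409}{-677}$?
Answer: $- \frac{203757013}{337833832} \approx -0.60313$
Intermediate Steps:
$\frac{\left(-1006\right) \frac{1}{1862}}{-536} + \frac{409}{-677} = \left(-1006\right) \frac{1}{1862} \left(- \frac{1}{536}\right) + 409 \left(- \frac{1}{677}\right) = \left(- \frac{503}{931}\right) \left(- \frac{1}{536}\right) - \frac{409}{677} = \frac{503}{499016} - \frac{409}{677} = - \frac{203757013}{337833832}$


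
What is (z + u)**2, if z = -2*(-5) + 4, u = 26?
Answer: 1600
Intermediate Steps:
z = 14 (z = 10 + 4 = 14)
(z + u)**2 = (14 + 26)**2 = 40**2 = 1600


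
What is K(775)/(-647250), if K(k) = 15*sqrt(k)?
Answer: -sqrt(31)/8630 ≈ -0.00064516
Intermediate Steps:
K(775)/(-647250) = (15*sqrt(775))/(-647250) = (15*(5*sqrt(31)))*(-1/647250) = (75*sqrt(31))*(-1/647250) = -sqrt(31)/8630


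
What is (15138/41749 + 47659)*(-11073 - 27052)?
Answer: -75858484043125/41749 ≈ -1.8170e+9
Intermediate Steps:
(15138/41749 + 47659)*(-11073 - 27052) = (15138*(1/41749) + 47659)*(-38125) = (15138/41749 + 47659)*(-38125) = (1989730729/41749)*(-38125) = -75858484043125/41749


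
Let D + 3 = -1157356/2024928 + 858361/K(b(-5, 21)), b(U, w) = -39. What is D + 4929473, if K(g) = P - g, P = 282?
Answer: 3001781418119/608616 ≈ 4.9321e+6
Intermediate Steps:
K(g) = 282 - g
D = 1625278751/608616 (D = -3 + (-1157356/2024928 + 858361/(282 - 1*(-39))) = -3 + (-1157356*1/2024928 + 858361/(282 + 39)) = -3 + (-3251/5688 + 858361/321) = -3 + 1627104599/608616 = 1625278751/608616 ≈ 2670.4)
D + 4929473 = 1625278751/608616 + 4929473 = 3001781418119/608616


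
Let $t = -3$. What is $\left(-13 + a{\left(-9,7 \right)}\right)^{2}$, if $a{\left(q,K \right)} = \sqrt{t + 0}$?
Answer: $\left(13 - i \sqrt{3}\right)^{2} \approx 166.0 - 45.033 i$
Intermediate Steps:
$a{\left(q,K \right)} = i \sqrt{3}$ ($a{\left(q,K \right)} = \sqrt{-3 + 0} = \sqrt{-3} = i \sqrt{3}$)
$\left(-13 + a{\left(-9,7 \right)}\right)^{2} = \left(-13 + i \sqrt{3}\right)^{2}$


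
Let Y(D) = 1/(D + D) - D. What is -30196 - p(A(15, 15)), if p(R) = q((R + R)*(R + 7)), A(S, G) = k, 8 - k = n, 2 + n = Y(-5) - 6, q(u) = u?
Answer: -1529891/50 ≈ -30598.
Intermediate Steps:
Y(D) = 1/(2*D) - D
n = -31/10 (n = -2 + (((1/2)/(-5) - 1*(-5)) - 6) = -2 + (((1/2)*(-1/5) + 5) - 6) = -2 + ((-1/10 + 5) - 6) = -2 + (49/10 - 6) = -2 - 11/10 = -31/10 ≈ -3.1000)
k = 111/10 (k = 8 - 1*(-31/10) = 8 + 31/10 = 111/10 ≈ 11.100)
A(S, G) = 111/10
p(R) = 2*R*(7 + R) (p(R) = (R + R)*(R + 7) = (2*R)*(7 + R) = 2*R*(7 + R))
-30196 - p(A(15, 15)) = -30196 - 2*111*(7 + 111/10)/10 = -30196 - 2*111*181/(10*10) = -30196 - 1*20091/50 = -30196 - 20091/50 = -1529891/50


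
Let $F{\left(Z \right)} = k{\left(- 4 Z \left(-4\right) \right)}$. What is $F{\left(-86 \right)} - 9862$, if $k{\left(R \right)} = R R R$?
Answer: $-2605295238$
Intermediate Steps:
$k{\left(R \right)} = R^{3}$ ($k{\left(R \right)} = R^{2} R = R^{3}$)
$F{\left(Z \right)} = 4096 Z^{3}$ ($F{\left(Z \right)} = \left(- 4 Z \left(-4\right)\right)^{3} = \left(16 Z\right)^{3} = 4096 Z^{3}$)
$F{\left(-86 \right)} - 9862 = 4096 \left(-86\right)^{3} - 9862 = 4096 \left(-636056\right) - 9862 = -2605285376 - 9862 = -2605295238$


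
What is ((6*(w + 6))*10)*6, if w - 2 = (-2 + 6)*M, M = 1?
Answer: 4320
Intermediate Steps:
w = 6 (w = 2 + (-2 + 6)*1 = 2 + 4*1 = 2 + 4 = 6)
((6*(w + 6))*10)*6 = ((6*(6 + 6))*10)*6 = ((6*12)*10)*6 = (72*10)*6 = 720*6 = 4320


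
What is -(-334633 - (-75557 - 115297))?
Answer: 143779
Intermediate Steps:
-(-334633 - (-75557 - 115297)) = -(-334633 - 1*(-190854)) = -(-334633 + 190854) = -1*(-143779) = 143779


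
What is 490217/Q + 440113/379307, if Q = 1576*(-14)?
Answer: -25176012341/1195575664 ≈ -21.058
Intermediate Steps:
Q = -22064
490217/Q + 440113/379307 = 490217/(-22064) + 440113/379307 = 490217*(-1/22064) + 440113*(1/379307) = -70031/3152 + 440113/379307 = -25176012341/1195575664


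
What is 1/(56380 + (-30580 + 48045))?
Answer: 1/73845 ≈ 1.3542e-5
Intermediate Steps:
1/(56380 + (-30580 + 48045)) = 1/(56380 + 17465) = 1/73845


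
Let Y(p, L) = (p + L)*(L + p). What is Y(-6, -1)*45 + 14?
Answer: 2219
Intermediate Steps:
Y(p, L) = (L + p)² (Y(p, L) = (L + p)*(L + p) = (L + p)²)
Y(-6, -1)*45 + 14 = (-1 - 6)²*45 + 14 = (-7)²*45 + 14 = 49*45 + 14 = 2205 + 14 = 2219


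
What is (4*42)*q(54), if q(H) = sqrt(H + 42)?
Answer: 672*sqrt(6) ≈ 1646.1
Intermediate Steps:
q(H) = sqrt(42 + H)
(4*42)*q(54) = (4*42)*sqrt(42 + 54) = 168*sqrt(96) = 168*(4*sqrt(6)) = 672*sqrt(6)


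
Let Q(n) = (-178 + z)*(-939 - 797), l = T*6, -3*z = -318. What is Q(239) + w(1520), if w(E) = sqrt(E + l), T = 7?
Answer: 124992 + sqrt(1562) ≈ 1.2503e+5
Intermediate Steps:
z = 106 (z = -1/3*(-318) = 106)
l = 42 (l = 7*6 = 42)
Q(n) = 124992 (Q(n) = (-178 + 106)*(-939 - 797) = -72*(-1736) = 124992)
w(E) = sqrt(42 + E) (w(E) = sqrt(E + 42) = sqrt(42 + E))
Q(239) + w(1520) = 124992 + sqrt(42 + 1520) = 124992 + sqrt(1562)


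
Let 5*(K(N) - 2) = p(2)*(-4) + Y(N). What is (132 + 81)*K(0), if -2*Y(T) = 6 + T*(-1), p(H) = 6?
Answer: -3621/5 ≈ -724.20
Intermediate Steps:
Y(T) = -3 + T/2 (Y(T) = -(6 + T*(-1))/2 = -(6 - T)/2 = -3 + T/2)
K(N) = -17/5 + N/10 (K(N) = 2 + (6*(-4) + (-3 + N/2))/5 = 2 + (-24 + (-3 + N/2))/5 = 2 + (-27 + N/2)/5 = 2 + (-27/5 + N/10) = -17/5 + N/10)
(132 + 81)*K(0) = (132 + 81)*(-17/5 + (1/10)*0) = 213*(-17/5 + 0) = 213*(-17/5) = -3621/5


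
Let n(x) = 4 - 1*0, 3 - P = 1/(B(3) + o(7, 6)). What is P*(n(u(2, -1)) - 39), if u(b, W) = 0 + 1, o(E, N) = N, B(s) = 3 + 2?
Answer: -1120/11 ≈ -101.82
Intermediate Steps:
B(s) = 5
u(b, W) = 1
P = 32/11 (P = 3 - 1/(5 + 6) = 3 - 1/11 = 32/11 ≈ 2.9091)
n(x) = 4 (n(x) = 4 + 0 = 4)
P*(n(u(2, -1)) - 39) = 32*(4 - 39)/11 = (32/11)*(-35) = -1120/11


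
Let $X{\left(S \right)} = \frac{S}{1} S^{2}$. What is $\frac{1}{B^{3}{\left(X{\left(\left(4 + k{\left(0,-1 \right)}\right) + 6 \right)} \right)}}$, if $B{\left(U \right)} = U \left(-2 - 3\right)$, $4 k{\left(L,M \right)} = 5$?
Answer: $- \frac{262144}{94585080322265625} \approx -2.7715 \cdot 10^{-12}$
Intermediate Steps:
$k{\left(L,M \right)} = \frac{5}{4}$ ($k{\left(L,M \right)} = \frac{1}{4} \cdot 5 = \frac{5}{4}$)
$X{\left(S \right)} = S^{3}$ ($X{\left(S \right)} = S 1 S^{2} = S S^{2} = S^{3}$)
$B{\left(U \right)} = - 5 U$ ($B{\left(U \right)} = U \left(-5\right) = - 5 U$)
$\frac{1}{B^{3}{\left(X{\left(\left(4 + k{\left(0,-1 \right)}\right) + 6 \right)} \right)}} = \frac{1}{\left(- 5 \left(\left(4 + \frac{5}{4}\right) + 6\right)^{3}\right)^{3}} = \frac{1}{\left(- 5 \left(\frac{21}{4} + 6\right)^{3}\right)^{3}} = \frac{1}{\left(- 5 \left(\frac{45}{4}\right)^{3}\right)^{3}} = \frac{1}{\left(\left(-5\right) \frac{91125}{64}\right)^{3}} = \frac{1}{\left(- \frac{455625}{64}\right)^{3}} = \frac{1}{- \frac{94585080322265625}{262144}} = - \frac{262144}{94585080322265625}$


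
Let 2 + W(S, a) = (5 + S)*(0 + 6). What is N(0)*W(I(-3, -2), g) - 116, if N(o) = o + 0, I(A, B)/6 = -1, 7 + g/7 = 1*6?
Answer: -116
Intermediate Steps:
g = -7 (g = -49 + 7*(1*6) = -49 + 7*6 = -49 + 42 = -7)
I(A, B) = -6 (I(A, B) = 6*(-1) = -6)
W(S, a) = 28 + 6*S (W(S, a) = -2 + (5 + S)*(0 + 6) = -2 + (5 + S)*6 = -2 + (30 + 6*S) = 28 + 6*S)
N(o) = o
N(0)*W(I(-3, -2), g) - 116 = 0*(28 + 6*(-6)) - 116 = 0*(28 - 36) - 116 = 0*(-8) - 116 = 0 - 116 = -116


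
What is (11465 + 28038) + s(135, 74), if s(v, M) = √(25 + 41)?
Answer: 39503 + √66 ≈ 39511.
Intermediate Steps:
s(v, M) = √66
(11465 + 28038) + s(135, 74) = (11465 + 28038) + √66 = 39503 + √66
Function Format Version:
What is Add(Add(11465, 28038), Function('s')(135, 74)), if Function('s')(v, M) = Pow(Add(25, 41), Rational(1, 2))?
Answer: Add(39503, Pow(66, Rational(1, 2))) ≈ 39511.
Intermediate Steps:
Function('s')(v, M) = Pow(66, Rational(1, 2))
Add(Add(11465, 28038), Function('s')(135, 74)) = Add(Add(11465, 28038), Pow(66, Rational(1, 2))) = Add(39503, Pow(66, Rational(1, 2)))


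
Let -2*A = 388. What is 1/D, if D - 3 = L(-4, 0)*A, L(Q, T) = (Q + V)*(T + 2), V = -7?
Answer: 1/4271 ≈ 0.00023414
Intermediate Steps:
A = -194 (A = -1/2*388 = -194)
L(Q, T) = (-7 + Q)*(2 + T) (L(Q, T) = (Q - 7)*(T + 2) = (-7 + Q)*(2 + T))
D = 4271 (D = 3 + (-14 - 7*0 + 2*(-4) - 4*0)*(-194) = 3 + (-14 + 0 - 8 + 0)*(-194) = 3 - 22*(-194) = 3 + 4268 = 4271)
1/D = 1/4271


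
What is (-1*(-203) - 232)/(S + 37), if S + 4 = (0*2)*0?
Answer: -29/33 ≈ -0.87879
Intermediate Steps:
S = -4 (S = -4 + (0*2)*0 = -4 + 0*0 = -4 + 0 = -4)
(-1*(-203) - 232)/(S + 37) = (-1*(-203) - 232)/(-4 + 37) = (203 - 232)/33 = -29*1/33 = -29/33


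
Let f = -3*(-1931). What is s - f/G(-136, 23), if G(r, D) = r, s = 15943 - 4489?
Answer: 1563537/136 ≈ 11497.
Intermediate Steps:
s = 11454
f = 5793
s - f/G(-136, 23) = 11454 - 5793/(-136) = 11454 - 5793*(-1)/136 = 11454 - 1*(-5793/136) = 11454 + 5793/136 = 1563537/136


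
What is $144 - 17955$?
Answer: $-17811$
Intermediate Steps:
$144 - 17955 = -17811$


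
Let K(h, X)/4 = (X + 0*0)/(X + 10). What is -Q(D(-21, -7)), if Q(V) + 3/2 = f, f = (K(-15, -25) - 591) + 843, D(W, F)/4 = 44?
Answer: -1543/6 ≈ -257.17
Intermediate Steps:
K(h, X) = 4*X/(10 + X) (K(h, X) = 4*((X + 0*0)/(X + 10)) = 4*((X + 0)/(10 + X)) = 4*(X/(10 + X)) = 4*X/(10 + X))
D(W, F) = 176 (D(W, F) = 4*44 = 176)
f = 776/3 (f = (4*(-25)/(10 - 25) - 591) + 843 = (4*(-25)/(-15) - 591) + 843 = (4*(-25)*(-1/15) - 591) + 843 = (20/3 - 591) + 843 = -1753/3 + 843 = 776/3 ≈ 258.67)
Q(V) = 1543/6 (Q(V) = -3/2 + 776/3 = 1543/6)
-Q(D(-21, -7)) = -1*1543/6 = -1543/6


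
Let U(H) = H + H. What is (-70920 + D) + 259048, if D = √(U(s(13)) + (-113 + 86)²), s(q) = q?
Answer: 188128 + √755 ≈ 1.8816e+5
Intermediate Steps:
U(H) = 2*H
D = √755 (D = √(2*13 + (-113 + 86)²) = √(26 + (-27)²) = √(26 + 729) = √755 ≈ 27.477)
(-70920 + D) + 259048 = (-70920 + √755) + 259048 = 188128 + √755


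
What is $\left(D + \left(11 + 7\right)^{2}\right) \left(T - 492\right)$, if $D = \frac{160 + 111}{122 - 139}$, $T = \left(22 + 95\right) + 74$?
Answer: $- \frac{1576337}{17} \approx -92726.0$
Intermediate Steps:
$T = 191$ ($T = 117 + 74 = 191$)
$D = - \frac{271}{17}$ ($D = \frac{271}{-17} = 271 \left(- \frac{1}{17}\right) = - \frac{271}{17} \approx -15.941$)
$\left(D + \left(11 + 7\right)^{2}\right) \left(T - 492\right) = \left(- \frac{271}{17} + \left(11 + 7\right)^{2}\right) \left(191 - 492\right) = \left(- \frac{271}{17} + 18^{2}\right) \left(-301\right) = \left(- \frac{271}{17} + 324\right) \left(-301\right) = \frac{5237}{17} \left(-301\right) = - \frac{1576337}{17}$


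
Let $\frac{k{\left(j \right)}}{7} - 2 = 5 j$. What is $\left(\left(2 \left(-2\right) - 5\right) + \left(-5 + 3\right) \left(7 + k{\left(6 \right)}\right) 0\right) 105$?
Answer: $-945$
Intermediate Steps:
$k{\left(j \right)} = 14 + 35 j$ ($k{\left(j \right)} = 14 + 7 \cdot 5 j = 14 + 35 j$)
$\left(\left(2 \left(-2\right) - 5\right) + \left(-5 + 3\right) \left(7 + k{\left(6 \right)}\right) 0\right) 105 = \left(\left(2 \left(-2\right) - 5\right) + \left(-5 + 3\right) \left(7 + \left(14 + 35 \cdot 6\right)\right) 0\right) 105 = \left(\left(-4 - 5\right) + - 2 \left(7 + \left(14 + 210\right)\right) 0\right) 105 = \left(-9 + - 2 \left(7 + 224\right) 0\right) 105 = \left(-9 + \left(-2\right) 231 \cdot 0\right) 105 = \left(-9 - 0\right) 105 = \left(-9 + 0\right) 105 = \left(-9\right) 105 = -945$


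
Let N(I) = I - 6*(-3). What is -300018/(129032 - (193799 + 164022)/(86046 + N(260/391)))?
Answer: -56402183928/24256718263 ≈ -2.3252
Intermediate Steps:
N(I) = 18 + I (N(I) = I + 18 = 18 + I)
-300018/(129032 - (193799 + 164022)/(86046 + N(260/391))) = -300018/(129032 - (193799 + 164022)/(86046 + (18 + 260/391))) = -300018/(129032 - 357821/(86046 + (18 + 260*(1/391)))) = -300018/(129032 - 357821/(86046 + (18 + 260/391))) = -300018/(129032 - 357821/(86046 + 7298/391)) = -300018/(129032 - 357821/33651284/391) = -300018/(129032 - 357821*391/33651284) = -300018/(129032 - 1*781609/187996) = -300018/(129032 - 781609/187996) = -300018/24256718263/187996 = -300018*187996/24256718263 = -56402183928/24256718263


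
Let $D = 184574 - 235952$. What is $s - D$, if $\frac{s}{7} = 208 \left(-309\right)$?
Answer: $-398526$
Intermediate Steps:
$D = -51378$
$s = -449904$ ($s = 7 \cdot 208 \left(-309\right) = 7 \left(-64272\right) = -449904$)
$s - D = -449904 - -51378 = -449904 + 51378 = -398526$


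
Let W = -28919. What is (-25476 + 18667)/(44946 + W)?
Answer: -619/1457 ≈ -0.42485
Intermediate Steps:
(-25476 + 18667)/(44946 + W) = (-25476 + 18667)/(44946 - 28919) = -6809/16027 = -6809*1/16027 = -619/1457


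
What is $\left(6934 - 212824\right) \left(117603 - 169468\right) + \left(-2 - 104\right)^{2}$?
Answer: $10678496086$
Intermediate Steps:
$\left(6934 - 212824\right) \left(117603 - 169468\right) + \left(-2 - 104\right)^{2} = \left(-205890\right) \left(-51865\right) + \left(-106\right)^{2} = 10678484850 + 11236 = 10678496086$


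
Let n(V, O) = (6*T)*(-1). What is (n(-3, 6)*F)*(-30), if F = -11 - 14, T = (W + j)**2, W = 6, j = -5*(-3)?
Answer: -1984500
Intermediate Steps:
j = 15
T = 441 (T = (6 + 15)**2 = 21**2 = 441)
n(V, O) = -2646 (n(V, O) = (6*441)*(-1) = 2646*(-1) = -2646)
F = -25
(n(-3, 6)*F)*(-30) = -2646*(-25)*(-30) = 66150*(-30) = -1984500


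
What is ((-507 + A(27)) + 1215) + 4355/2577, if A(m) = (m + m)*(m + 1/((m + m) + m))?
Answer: 5587855/2577 ≈ 2168.4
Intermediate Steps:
A(m) = 2*m*(m + 1/(3*m)) (A(m) = (2*m)*(m + 1/(2*m + m)) = (2*m)*(m + 1/(3*m)) = 2*m*(m + 1/(3*m)))
((-507 + A(27)) + 1215) + 4355/2577 = ((-507 + (⅔ + 2*27²)) + 1215) + 4355/2577 = ((-507 + (⅔ + 2*729)) + 1215) + 4355*(1/2577) = ((-507 + (⅔ + 1458)) + 1215) + 4355/2577 = ((-507 + 4376/3) + 1215) + 4355/2577 = (2855/3 + 1215) + 4355/2577 = 6500/3 + 4355/2577 = 5587855/2577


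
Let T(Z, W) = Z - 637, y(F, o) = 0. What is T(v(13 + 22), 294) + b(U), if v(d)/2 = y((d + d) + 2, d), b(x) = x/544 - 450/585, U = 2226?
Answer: -2240683/3536 ≈ -633.68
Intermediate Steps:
b(x) = -10/13 + x/544 (b(x) = x*(1/544) - 450*1/585 = x/544 - 10/13 = -10/13 + x/544)
v(d) = 0 (v(d) = 2*0 = 0)
T(Z, W) = -637 + Z
T(v(13 + 22), 294) + b(U) = (-637 + 0) + (-10/13 + (1/544)*2226) = -637 + (-10/13 + 1113/272) = -637 + 11749/3536 = -2240683/3536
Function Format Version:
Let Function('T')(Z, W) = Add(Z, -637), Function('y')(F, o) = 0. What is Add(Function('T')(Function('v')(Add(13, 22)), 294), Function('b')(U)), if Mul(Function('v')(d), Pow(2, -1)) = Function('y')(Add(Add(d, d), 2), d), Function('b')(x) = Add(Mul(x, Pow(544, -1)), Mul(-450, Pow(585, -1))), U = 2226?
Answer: Rational(-2240683, 3536) ≈ -633.68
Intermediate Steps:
Function('b')(x) = Add(Rational(-10, 13), Mul(Rational(1, 544), x)) (Function('b')(x) = Add(Mul(x, Rational(1, 544)), Mul(-450, Rational(1, 585))) = Add(Mul(Rational(1, 544), x), Rational(-10, 13)) = Add(Rational(-10, 13), Mul(Rational(1, 544), x)))
Function('v')(d) = 0 (Function('v')(d) = Mul(2, 0) = 0)
Function('T')(Z, W) = Add(-637, Z)
Add(Function('T')(Function('v')(Add(13, 22)), 294), Function('b')(U)) = Add(Add(-637, 0), Add(Rational(-10, 13), Mul(Rational(1, 544), 2226))) = Add(-637, Add(Rational(-10, 13), Rational(1113, 272))) = Add(-637, Rational(11749, 3536)) = Rational(-2240683, 3536)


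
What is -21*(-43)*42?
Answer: 37926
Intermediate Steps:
-21*(-43)*42 = 903*42 = 37926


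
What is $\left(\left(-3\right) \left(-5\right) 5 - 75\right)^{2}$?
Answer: $0$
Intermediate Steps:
$\left(\left(-3\right) \left(-5\right) 5 - 75\right)^{2} = \left(15 \cdot 5 - 75\right)^{2} = \left(75 - 75\right)^{2} = 0^{2} = 0$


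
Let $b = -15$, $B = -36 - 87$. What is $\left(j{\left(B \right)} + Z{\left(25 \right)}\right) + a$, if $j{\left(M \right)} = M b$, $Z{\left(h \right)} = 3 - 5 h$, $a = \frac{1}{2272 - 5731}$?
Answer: $\frac{5959856}{3459} \approx 1723.0$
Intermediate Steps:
$B = -123$ ($B = -36 - 87 = -123$)
$a = - \frac{1}{3459}$ ($a = \frac{1}{-3459} = - \frac{1}{3459} \approx -0.0002891$)
$j{\left(M \right)} = - 15 M$ ($j{\left(M \right)} = M \left(-15\right) = - 15 M$)
$\left(j{\left(B \right)} + Z{\left(25 \right)}\right) + a = \left(\left(-15\right) \left(-123\right) + \left(3 - 125\right)\right) - \frac{1}{3459} = \left(1845 + \left(3 - 125\right)\right) - \frac{1}{3459} = \left(1845 - 122\right) - \frac{1}{3459} = 1723 - \frac{1}{3459} = \frac{5959856}{3459}$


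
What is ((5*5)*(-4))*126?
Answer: -12600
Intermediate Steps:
((5*5)*(-4))*126 = (25*(-4))*126 = -100*126 = -12600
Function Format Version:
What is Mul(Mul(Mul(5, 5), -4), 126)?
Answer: -12600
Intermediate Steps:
Mul(Mul(Mul(5, 5), -4), 126) = Mul(Mul(25, -4), 126) = Mul(-100, 126) = -12600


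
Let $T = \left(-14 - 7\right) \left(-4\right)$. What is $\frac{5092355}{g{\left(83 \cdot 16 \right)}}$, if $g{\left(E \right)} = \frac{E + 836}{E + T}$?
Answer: $\frac{1797601315}{541} \approx 3.3227 \cdot 10^{6}$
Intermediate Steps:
$T = 84$ ($T = \left(-21\right) \left(-4\right) = 84$)
$g{\left(E \right)} = \frac{836 + E}{84 + E}$ ($g{\left(E \right)} = \frac{E + 836}{E + 84} = \frac{836 + E}{84 + E}$)
$\frac{5092355}{g{\left(83 \cdot 16 \right)}} = \frac{5092355}{\frac{1}{84 + 83 \cdot 16} \left(836 + 83 \cdot 16\right)} = \frac{5092355}{\frac{1}{84 + 1328} \left(836 + 1328\right)} = \frac{5092355}{\frac{1}{1412} \cdot 2164} = \frac{5092355}{\frac{541}{353}} = 5092355 \cdot \frac{353}{541} = \frac{1797601315}{541}$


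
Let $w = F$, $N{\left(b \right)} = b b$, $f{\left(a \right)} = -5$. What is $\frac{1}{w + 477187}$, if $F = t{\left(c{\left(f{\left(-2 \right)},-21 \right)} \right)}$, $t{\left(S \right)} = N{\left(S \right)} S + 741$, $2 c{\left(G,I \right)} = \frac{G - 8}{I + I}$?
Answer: $\frac{592704}{283269839509} \approx 2.0924 \cdot 10^{-6}$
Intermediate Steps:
$N{\left(b \right)} = b^{2}$
$c{\left(G,I \right)} = \frac{-8 + G}{4 I}$ ($c{\left(G,I \right)} = \frac{\left(G - 8\right) \frac{1}{I + I}}{2} = \frac{\left(-8 + G\right) \frac{1}{2 I}}{2} = \frac{\frac{1}{2} \frac{1}{I} \left(-8 + G\right)}{2} = \frac{-8 + G}{4 I}$)
$t{\left(S \right)} = 741 + S^{3}$ ($t{\left(S \right)} = S^{2} S + 741 = S^{3} + 741 = 741 + S^{3}$)
$F = \frac{439195861}{592704}$ ($F = 741 + \left(\frac{-8 - 5}{4 \left(-21\right)}\right)^{3} = 741 + \left(\frac{1}{4} \left(- \frac{1}{21}\right) \left(-13\right)\right)^{3} = 741 + \left(\frac{13}{84}\right)^{3} = 741 + \frac{2197}{592704} = \frac{439195861}{592704} \approx 741.0$)
$w = \frac{439195861}{592704} \approx 741.0$
$\frac{1}{w + 477187} = \frac{1}{\frac{439195861}{592704} + 477187} = \frac{1}{\frac{283269839509}{592704}} = \frac{592704}{283269839509}$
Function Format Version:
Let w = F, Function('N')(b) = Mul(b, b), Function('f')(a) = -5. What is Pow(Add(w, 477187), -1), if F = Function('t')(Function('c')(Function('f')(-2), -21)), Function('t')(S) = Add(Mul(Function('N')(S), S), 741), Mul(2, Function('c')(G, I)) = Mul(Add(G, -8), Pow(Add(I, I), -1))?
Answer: Rational(592704, 283269839509) ≈ 2.0924e-6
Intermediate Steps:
Function('N')(b) = Pow(b, 2)
Function('c')(G, I) = Mul(Rational(1, 4), Pow(I, -1), Add(-8, G)) (Function('c')(G, I) = Mul(Rational(1, 2), Mul(Add(G, -8), Pow(Add(I, I), -1))) = Mul(Rational(1, 2), Mul(Add(-8, G), Pow(Mul(2, I), -1))) = Mul(Rational(1, 2), Mul(Add(-8, G), Mul(Rational(1, 2), Pow(I, -1)))) = Mul(Rational(1, 2), Mul(Rational(1, 2), Pow(I, -1), Add(-8, G))) = Mul(Rational(1, 4), Pow(I, -1), Add(-8, G)))
Function('t')(S) = Add(741, Pow(S, 3)) (Function('t')(S) = Add(Mul(Pow(S, 2), S), 741) = Add(Pow(S, 3), 741) = Add(741, Pow(S, 3)))
F = Rational(439195861, 592704) (F = Add(741, Pow(Mul(Rational(1, 4), Pow(-21, -1), Add(-8, -5)), 3)) = Add(741, Pow(Mul(Rational(1, 4), Rational(-1, 21), -13), 3)) = Add(741, Pow(Rational(13, 84), 3)) = Add(741, Rational(2197, 592704)) = Rational(439195861, 592704) ≈ 741.00)
w = Rational(439195861, 592704) ≈ 741.00
Pow(Add(w, 477187), -1) = Pow(Add(Rational(439195861, 592704), 477187), -1) = Pow(Rational(283269839509, 592704), -1) = Rational(592704, 283269839509)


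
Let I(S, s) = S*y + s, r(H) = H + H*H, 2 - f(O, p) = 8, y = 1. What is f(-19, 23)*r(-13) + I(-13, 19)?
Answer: -930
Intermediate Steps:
f(O, p) = -6 (f(O, p) = 2 - 1*8 = 2 - 8 = -6)
r(H) = H + H²
I(S, s) = S + s (I(S, s) = S*1 + s = S + s)
f(-19, 23)*r(-13) + I(-13, 19) = -(-78)*(1 - 13) + (-13 + 19) = -(-78)*(-12) + 6 = -6*156 + 6 = -936 + 6 = -930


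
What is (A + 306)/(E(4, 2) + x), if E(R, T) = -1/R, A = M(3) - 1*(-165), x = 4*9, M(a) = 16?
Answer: 1948/143 ≈ 13.622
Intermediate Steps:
x = 36
A = 181 (A = 16 - 1*(-165) = 16 + 165 = 181)
(A + 306)/(E(4, 2) + x) = (181 + 306)/(-1/4 + 36) = 487/(-1*1/4 + 36) = 487/(-1/4 + 36) = 487/(143/4) = 487*(4/143) = 1948/143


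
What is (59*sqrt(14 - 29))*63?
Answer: 3717*I*sqrt(15) ≈ 14396.0*I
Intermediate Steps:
(59*sqrt(14 - 29))*63 = (59*sqrt(-15))*63 = (59*(I*sqrt(15)))*63 = (59*I*sqrt(15))*63 = 3717*I*sqrt(15)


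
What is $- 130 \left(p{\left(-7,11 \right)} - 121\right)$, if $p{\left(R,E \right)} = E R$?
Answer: $25740$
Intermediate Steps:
$- 130 \left(p{\left(-7,11 \right)} - 121\right) = - 130 \left(11 \left(-7\right) - 121\right) = - 130 \left(-77 - 121\right) = \left(-130\right) \left(-198\right) = 25740$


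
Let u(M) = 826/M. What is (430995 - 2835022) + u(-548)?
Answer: -658703811/274 ≈ -2.4040e+6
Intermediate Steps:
(430995 - 2835022) + u(-548) = (430995 - 2835022) + 826/(-548) = -2404027 + 826*(-1/548) = -2404027 - 413/274 = -658703811/274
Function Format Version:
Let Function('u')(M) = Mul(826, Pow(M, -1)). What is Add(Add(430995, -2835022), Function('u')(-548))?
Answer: Rational(-658703811, 274) ≈ -2.4040e+6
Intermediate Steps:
Add(Add(430995, -2835022), Function('u')(-548)) = Add(Add(430995, -2835022), Mul(826, Pow(-548, -1))) = Add(-2404027, Mul(826, Rational(-1, 548))) = Add(-2404027, Rational(-413, 274)) = Rational(-658703811, 274)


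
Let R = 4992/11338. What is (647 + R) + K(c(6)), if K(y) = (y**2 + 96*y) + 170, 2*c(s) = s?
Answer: 6317762/5669 ≈ 1114.4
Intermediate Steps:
c(s) = s/2
K(y) = 170 + y**2 + 96*y
R = 2496/5669 (R = 4992*(1/11338) = 2496/5669 ≈ 0.44029)
(647 + R) + K(c(6)) = (647 + 2496/5669) + (170 + ((1/2)*6)**2 + 96*((1/2)*6)) = 3670339/5669 + (170 + 3**2 + 96*3) = 3670339/5669 + (170 + 9 + 288) = 3670339/5669 + 467 = 6317762/5669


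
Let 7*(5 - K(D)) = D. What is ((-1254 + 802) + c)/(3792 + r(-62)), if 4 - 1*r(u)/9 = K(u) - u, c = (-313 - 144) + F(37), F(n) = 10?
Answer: -6293/22017 ≈ -0.28582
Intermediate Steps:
K(D) = 5 - D/7
c = -447 (c = (-313 - 144) + 10 = -457 + 10 = -447)
r(u) = -9 + 72*u/7 (r(u) = 36 - 9*((5 - u/7) - u) = 36 - 9*(5 - 8*u/7) = 36 + (-45 + 72*u/7) = -9 + 72*u/7)
((-1254 + 802) + c)/(3792 + r(-62)) = ((-1254 + 802) - 447)/(3792 + (-9 + (72/7)*(-62))) = (-452 - 447)/(3792 + (-9 - 4464/7)) = -899/(3792 - 4527/7) = -899/22017/7 = -899*7/22017 = -6293/22017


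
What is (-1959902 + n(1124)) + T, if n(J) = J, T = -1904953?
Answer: -3863731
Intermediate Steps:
(-1959902 + n(1124)) + T = (-1959902 + 1124) - 1904953 = -1958778 - 1904953 = -3863731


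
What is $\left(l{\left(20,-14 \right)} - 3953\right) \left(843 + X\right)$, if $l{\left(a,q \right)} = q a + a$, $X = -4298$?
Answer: $14555915$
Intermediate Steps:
$l{\left(a,q \right)} = a + a q$ ($l{\left(a,q \right)} = a q + a = a + a q$)
$\left(l{\left(20,-14 \right)} - 3953\right) \left(843 + X\right) = \left(20 \left(1 - 14\right) - 3953\right) \left(843 - 4298\right) = \left(20 \left(-13\right) - 3953\right) \left(-3455\right) = \left(-260 - 3953\right) \left(-3455\right) = \left(-4213\right) \left(-3455\right) = 14555915$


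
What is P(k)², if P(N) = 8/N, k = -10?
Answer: 16/25 ≈ 0.64000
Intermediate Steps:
P(k)² = (8/(-10))² = (8*(-⅒))² = (-⅘)² = 16/25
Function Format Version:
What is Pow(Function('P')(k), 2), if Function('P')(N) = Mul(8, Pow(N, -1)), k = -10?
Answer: Rational(16, 25) ≈ 0.64000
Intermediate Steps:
Pow(Function('P')(k), 2) = Pow(Mul(8, Pow(-10, -1)), 2) = Pow(Mul(8, Rational(-1, 10)), 2) = Pow(Rational(-4, 5), 2) = Rational(16, 25)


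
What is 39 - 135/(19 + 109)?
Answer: 4857/128 ≈ 37.945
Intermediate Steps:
39 - 135/(19 + 109) = 39 - 135/128 = 4857/128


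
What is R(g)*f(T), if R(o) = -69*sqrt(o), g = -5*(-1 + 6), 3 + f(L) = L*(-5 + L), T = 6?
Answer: -1035*I ≈ -1035.0*I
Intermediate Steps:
f(L) = -3 + L*(-5 + L)
g = -25 (g = -5*5 = -25)
R(g)*f(T) = (-345*I)*(-3 + 6**2 - 5*6) = (-345*I)*(-3 + 36 - 30) = -345*I*3 = -1035*I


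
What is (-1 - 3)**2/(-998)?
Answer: -8/499 ≈ -0.016032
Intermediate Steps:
(-1 - 3)**2/(-998) = (-4)**2*(-1/998) = 16*(-1/998) = -8/499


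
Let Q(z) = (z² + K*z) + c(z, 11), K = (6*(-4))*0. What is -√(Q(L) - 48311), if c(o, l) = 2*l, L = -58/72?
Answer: -I*√62581703/36 ≈ -219.75*I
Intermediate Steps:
L = -29/36 (L = -58*1/72 = -29/36 ≈ -0.80556)
K = 0 (K = -24*0 = 0)
Q(z) = 22 + z² (Q(z) = (z² + 0*z) + 2*11 = (z² + 0) + 22 = z² + 22 = 22 + z²)
-√(Q(L) - 48311) = -√((22 + (-29/36)²) - 48311) = -√((22 + 841/1296) - 48311) = -√(29353/1296 - 48311) = -√(-62581703/1296) = -I*√62581703/36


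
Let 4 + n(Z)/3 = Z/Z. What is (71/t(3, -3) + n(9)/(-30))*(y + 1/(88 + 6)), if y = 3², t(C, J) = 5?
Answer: 24563/188 ≈ 130.65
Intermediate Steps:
n(Z) = -9 (n(Z) = -12 + 3*(Z/Z) = -12 + 3*1 = -12 + 3 = -9)
y = 9
(71/t(3, -3) + n(9)/(-30))*(y + 1/(88 + 6)) = (71/5 - 9/(-30))*(9 + 1/(88 + 6)) = (71*(⅕) - 9*(-1/30))*(9 + 1/94) = (71/5 + 3/10)*(9 + 1/94) = (29/2)*(847/94) = 24563/188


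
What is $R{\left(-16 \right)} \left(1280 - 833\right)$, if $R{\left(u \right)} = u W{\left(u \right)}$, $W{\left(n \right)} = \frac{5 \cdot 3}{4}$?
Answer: $-26820$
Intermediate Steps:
$W{\left(n \right)} = \frac{15}{4}$ ($W{\left(n \right)} = 15 \cdot \frac{1}{4} = \frac{15}{4}$)
$R{\left(u \right)} = \frac{15 u}{4}$ ($R{\left(u \right)} = u \frac{15}{4} = \frac{15 u}{4}$)
$R{\left(-16 \right)} \left(1280 - 833\right) = \frac{15}{4} \left(-16\right) \left(1280 - 833\right) = \left(-60\right) 447 = -26820$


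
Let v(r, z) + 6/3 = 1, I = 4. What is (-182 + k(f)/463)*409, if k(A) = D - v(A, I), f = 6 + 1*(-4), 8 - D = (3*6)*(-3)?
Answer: -34439027/463 ≈ -74382.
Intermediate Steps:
v(r, z) = -1 (v(r, z) = -2 + 1 = -1)
D = 62 (D = 8 - 3*6*(-3) = 8 - 18*(-3) = 8 - 1*(-54) = 8 + 54 = 62)
f = 2 (f = 6 - 4 = 2)
k(A) = 63 (k(A) = 62 - 1*(-1) = 62 + 1 = 63)
(-182 + k(f)/463)*409 = (-182 + 63/463)*409 = -84203/463*409 = -34439027/463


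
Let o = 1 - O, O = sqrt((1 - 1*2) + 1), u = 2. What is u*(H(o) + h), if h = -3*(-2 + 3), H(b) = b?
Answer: -4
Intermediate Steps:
O = 0 (O = sqrt((1 - 2) + 1) = sqrt(-1 + 1) = sqrt(0) = 0)
o = 1 (o = 1 - 1*0 = 1 + 0 = 1)
h = -3 (h = -3*1 = -3)
u*(H(o) + h) = 2*(1 - 3) = 2*(-2) = -4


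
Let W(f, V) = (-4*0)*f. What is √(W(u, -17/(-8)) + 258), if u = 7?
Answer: √258 ≈ 16.062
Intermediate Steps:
W(f, V) = 0 (W(f, V) = 0*f = 0)
√(W(u, -17/(-8)) + 258) = √(0 + 258) = √258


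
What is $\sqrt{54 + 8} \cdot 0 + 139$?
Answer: $139$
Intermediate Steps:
$\sqrt{54 + 8} \cdot 0 + 139 = \sqrt{62} \cdot 0 + 139 = 0 + 139 = 139$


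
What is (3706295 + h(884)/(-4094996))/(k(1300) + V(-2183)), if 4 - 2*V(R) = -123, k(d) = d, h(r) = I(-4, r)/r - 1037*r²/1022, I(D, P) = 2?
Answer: 3427967199929486041/1261106585663652 ≈ 2718.2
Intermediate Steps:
h(r) = 2/r - 1037*r²/1022
V(R) = 127/2 (V(R) = 2 - ½*(-123) = 2 + 123/2 = 127/2)
(3706295 + h(884)/(-4094996))/(k(1300) + V(-2183)) = (3706295 + ((1/1022)*(2044 - 1037*884³)/884)/(-4094996))/(1300 + 127/2) = (3706295 + ((1/1022)*(1/884)*(2044 - 1037*690807104))*(-1/4094996))/(2727/2) = (3706295 + ((1/1022)*(1/884)*(2044 - 716366966848))*(-1/4094996))*(2/2727) = (3706295 + ((1/1022)*(1/884)*(-716366964804))*(-1/4094996))*(2/2727) = (3706295 - 179091741201/225862*(-1/4094996))*(2/2727) = (3706295 + 179091741201/924903986552)*(2/2727) = (3427967199929486041/924903986552)*(2/2727) = 3427967199929486041/1261106585663652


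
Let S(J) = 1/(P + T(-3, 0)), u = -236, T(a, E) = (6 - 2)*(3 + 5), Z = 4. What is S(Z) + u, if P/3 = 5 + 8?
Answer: -16755/71 ≈ -235.99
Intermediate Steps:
T(a, E) = 32 (T(a, E) = 4*8 = 32)
P = 39 (P = 3*(5 + 8) = 3*13 = 39)
S(J) = 1/71 (S(J) = 1/(39 + 32) = 1/71)
S(Z) + u = 1/71 - 236 = -16755/71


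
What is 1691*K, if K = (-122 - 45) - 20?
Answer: -316217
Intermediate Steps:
K = -187 (K = -167 - 20 = -187)
1691*K = 1691*(-187) = -316217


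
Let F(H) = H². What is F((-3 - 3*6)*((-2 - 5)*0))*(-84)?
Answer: 0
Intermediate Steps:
F((-3 - 3*6)*((-2 - 5)*0))*(-84) = ((-3 - 3*6)*((-2 - 5)*0))²*(-84) = ((-3 - 18)*(-7*0))²*(-84) = (-21*0)²*(-84) = 0²*(-84) = 0*(-84) = 0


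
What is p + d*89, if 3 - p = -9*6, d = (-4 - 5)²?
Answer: 7266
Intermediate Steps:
d = 81 (d = (-9)² = 81)
p = 57 (p = 3 - (-9)*6 = 3 - 1*(-54) = 3 + 54 = 57)
p + d*89 = 57 + 81*89 = 57 + 7209 = 7266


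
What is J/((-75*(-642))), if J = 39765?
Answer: 2651/3210 ≈ 0.82586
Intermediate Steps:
J/((-75*(-642))) = 39765/((-75*(-642))) = 39765/48150 = 39765*(1/48150) = 2651/3210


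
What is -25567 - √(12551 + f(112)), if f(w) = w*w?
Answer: -25567 - √25095 ≈ -25725.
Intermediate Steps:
f(w) = w²
-25567 - √(12551 + f(112)) = -25567 - √(12551 + 112²) = -25567 - √(12551 + 12544) = -25567 - √25095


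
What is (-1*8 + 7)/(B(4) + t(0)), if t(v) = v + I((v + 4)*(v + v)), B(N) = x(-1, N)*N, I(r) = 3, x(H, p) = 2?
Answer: -1/11 ≈ -0.090909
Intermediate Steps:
B(N) = 2*N
t(v) = 3 + v (t(v) = v + 3 = 3 + v)
(-1*8 + 7)/(B(4) + t(0)) = (-1*8 + 7)/(2*4 + (3 + 0)) = (-8 + 7)/(8 + 3) = -1/11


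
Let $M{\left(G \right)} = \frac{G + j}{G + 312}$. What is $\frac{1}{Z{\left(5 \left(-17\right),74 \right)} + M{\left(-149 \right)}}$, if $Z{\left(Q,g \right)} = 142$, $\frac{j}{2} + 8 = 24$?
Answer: $\frac{163}{23029} \approx 0.007078$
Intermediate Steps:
$j = 32$ ($j = -16 + 2 \cdot 24 = -16 + 48 = 32$)
$M{\left(G \right)} = \frac{32 + G}{312 + G}$ ($M{\left(G \right)} = \frac{G + 32}{G + 312} = \frac{32 + G}{312 + G}$)
$\frac{1}{Z{\left(5 \left(-17\right),74 \right)} + M{\left(-149 \right)}} = \frac{1}{142 + \frac{32 - 149}{312 - 149}} = \frac{1}{142 + \frac{1}{163} \left(-117\right)} = \frac{1}{142 - \frac{117}{163}} = \frac{1}{\frac{23029}{163}} = \frac{163}{23029}$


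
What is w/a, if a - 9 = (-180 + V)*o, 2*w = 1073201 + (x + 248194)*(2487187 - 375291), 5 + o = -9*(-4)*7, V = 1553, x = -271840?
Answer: -9987363923/135656 ≈ -73623.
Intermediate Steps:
o = 247 (o = -5 - 9*(-4)*7 = -5 + 36*7 = -5 + 252 = 247)
w = -49936819615/2 (w = (1073201 + (-271840 + 248194)*(2487187 - 375291))/2 = (1073201 - 23646*2111896)/2 = (1073201 - 49937892816)/2 = (½)*(-49936819615) = -49936819615/2 ≈ -2.4968e+10)
a = 339140 (a = 9 + (-180 + 1553)*247 = 9 + 1373*247 = 9 + 339131 = 339140)
w/a = -49936819615/2/339140 = -49936819615/2*1/339140 = -9987363923/135656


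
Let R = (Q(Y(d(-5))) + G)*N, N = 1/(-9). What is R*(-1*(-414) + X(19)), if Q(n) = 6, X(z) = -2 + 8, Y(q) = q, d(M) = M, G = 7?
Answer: -1820/3 ≈ -606.67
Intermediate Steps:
X(z) = 6
N = -⅑ ≈ -0.11111
R = -13/9 (R = (6 + 7)*(-⅑) = 13*(-⅑) = -13/9 ≈ -1.4444)
R*(-1*(-414) + X(19)) = -13*(-1*(-414) + 6)/9 = -13*(414 + 6)/9 = -13/9*420 = -1820/3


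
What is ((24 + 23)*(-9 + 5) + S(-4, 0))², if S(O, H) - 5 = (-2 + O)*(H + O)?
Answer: 25281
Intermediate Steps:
S(O, H) = 5 + (-2 + O)*(H + O)
((24 + 23)*(-9 + 5) + S(-4, 0))² = ((24 + 23)*(-9 + 5) + (5 + (-4)² - 2*0 - 2*(-4) + 0*(-4)))² = (47*(-4) + (5 + 16 + 0 + 8 + 0))² = (-188 + 29)² = (-159)² = 25281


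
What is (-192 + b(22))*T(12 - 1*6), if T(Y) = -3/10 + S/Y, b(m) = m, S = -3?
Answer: 136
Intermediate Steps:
T(Y) = -3/10 - 3/Y
(-192 + b(22))*T(12 - 1*6) = (-192 + 22)*(-3/10 - 3/(12 - 1*6)) = -170*(-3/10 - 3/(12 - 6)) = -170*(-3/10 - 3/6) = -170*(-3/10 - 3*1/6) = -170*(-3/10 - 1/2) = -170*(-4/5) = 136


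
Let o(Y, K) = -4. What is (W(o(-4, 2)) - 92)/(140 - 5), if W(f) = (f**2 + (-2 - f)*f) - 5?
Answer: -89/135 ≈ -0.65926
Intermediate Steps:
W(f) = -5 + f**2 + f*(-2 - f) (W(f) = (f**2 + f*(-2 - f)) - 5 = -5 + f**2 + f*(-2 - f))
(W(o(-4, 2)) - 92)/(140 - 5) = ((-5 - 2*(-4)) - 92)/(140 - 5) = ((-5 + 8) - 92)/135 = (3 - 92)/135 = (1/135)*(-89) = -89/135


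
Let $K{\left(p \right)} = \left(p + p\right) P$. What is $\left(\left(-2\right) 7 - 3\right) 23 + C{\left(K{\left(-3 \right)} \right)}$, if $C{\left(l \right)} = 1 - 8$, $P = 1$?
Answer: $-398$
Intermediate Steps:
$K{\left(p \right)} = 2 p$ ($K{\left(p \right)} = \left(p + p\right) 1 = 2 p 1 = 2 p$)
$C{\left(l \right)} = -7$ ($C{\left(l \right)} = 1 - 8 = -7$)
$\left(\left(-2\right) 7 - 3\right) 23 + C{\left(K{\left(-3 \right)} \right)} = \left(\left(-2\right) 7 - 3\right) 23 - 7 = \left(-14 - 3\right) 23 - 7 = \left(-17\right) 23 - 7 = -391 - 7 = -398$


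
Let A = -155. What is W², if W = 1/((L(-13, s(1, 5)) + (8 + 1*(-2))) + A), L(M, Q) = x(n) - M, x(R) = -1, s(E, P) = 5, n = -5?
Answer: 1/18769 ≈ 5.3279e-5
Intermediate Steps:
L(M, Q) = -1 - M
W = -1/137 (W = 1/(((-1 - 1*(-13)) + (8 + 1*(-2))) - 155) = 1/(((-1 + 13) + (8 - 2)) - 155) = 1/((12 + 6) - 155) = 1/(18 - 155) = 1/(-137) = -1/137 ≈ -0.0072993)
W² = (-1/137)² = 1/18769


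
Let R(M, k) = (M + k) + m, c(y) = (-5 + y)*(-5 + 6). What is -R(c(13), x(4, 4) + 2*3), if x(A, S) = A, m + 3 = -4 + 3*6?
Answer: -29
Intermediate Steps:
m = 11 (m = -3 + (-4 + 3*6) = -3 + (-4 + 18) = -3 + 14 = 11)
c(y) = -5 + y (c(y) = (-5 + y)*1 = -5 + y)
R(M, k) = 11 + M + k (R(M, k) = (M + k) + 11 = 11 + M + k)
-R(c(13), x(4, 4) + 2*3) = -(11 + (-5 + 13) + (4 + 2*3)) = -(11 + 8 + (4 + 6)) = -(11 + 8 + 10) = -1*29 = -29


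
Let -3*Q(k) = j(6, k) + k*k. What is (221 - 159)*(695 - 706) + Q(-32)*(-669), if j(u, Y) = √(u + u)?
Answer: 227670 + 446*√3 ≈ 2.2844e+5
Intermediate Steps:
j(u, Y) = √2*√u (j(u, Y) = √(2*u) = √2*√u)
Q(k) = -2*√3/3 - k²/3 (Q(k) = -(√2*√6 + k*k)/3 = -(2*√3 + k²)/3 = -(k² + 2*√3)/3 = -2*√3/3 - k²/3)
(221 - 159)*(695 - 706) + Q(-32)*(-669) = (221 - 159)*(695 - 706) + (-2*√3/3 - ⅓*(-32)²)*(-669) = 62*(-11) + (-2*√3/3 - ⅓*1024)*(-669) = -682 + (-2*√3/3 - 1024/3)*(-669) = -682 + (-1024/3 - 2*√3/3)*(-669) = -682 + (228352 + 446*√3) = 227670 + 446*√3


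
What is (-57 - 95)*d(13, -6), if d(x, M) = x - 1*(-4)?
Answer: -2584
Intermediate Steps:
d(x, M) = 4 + x (d(x, M) = x + 4 = 4 + x)
(-57 - 95)*d(13, -6) = (-57 - 95)*(4 + 13) = -152*17 = -2584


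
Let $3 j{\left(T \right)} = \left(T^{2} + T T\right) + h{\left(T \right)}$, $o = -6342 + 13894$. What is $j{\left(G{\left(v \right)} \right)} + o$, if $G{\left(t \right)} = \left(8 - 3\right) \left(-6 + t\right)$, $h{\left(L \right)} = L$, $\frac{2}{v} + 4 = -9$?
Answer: $\frac{4143664}{507} \approx 8172.9$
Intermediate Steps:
$v = - \frac{2}{13}$ ($v = \frac{2}{-4 - 9} = \frac{2}{-13} = 2 \left(- \frac{1}{13}\right) = - \frac{2}{13} \approx -0.15385$)
$G{\left(t \right)} = -30 + 5 t$ ($G{\left(t \right)} = 5 \left(-6 + t\right) = -30 + 5 t$)
$o = 7552$
$j{\left(T \right)} = \frac{T}{3} + \frac{2 T^{2}}{3}$ ($j{\left(T \right)} = \frac{\left(T^{2} + T T\right) + T}{3} = \frac{\left(T^{2} + T^{2}\right) + T}{3} = \frac{2 T^{2} + T}{3} = \frac{T + 2 T^{2}}{3} = \frac{T}{3} + \frac{2 T^{2}}{3}$)
$j{\left(G{\left(v \right)} \right)} + o = \frac{\left(-30 + 5 \left(- \frac{2}{13}\right)\right) \left(1 + 2 \left(-30 + 5 \left(- \frac{2}{13}\right)\right)\right)}{3} + 7552 = \frac{\left(-30 - \frac{10}{13}\right) \left(1 + 2 \left(-30 - \frac{10}{13}\right)\right)}{3} + 7552 = \frac{1}{3} \left(- \frac{400}{13}\right) \left(1 + 2 \left(- \frac{400}{13}\right)\right) + 7552 = \frac{1}{3} \left(- \frac{400}{13}\right) \left(1 - \frac{800}{13}\right) + 7552 = \frac{1}{3} \left(- \frac{400}{13}\right) \left(- \frac{787}{13}\right) + 7552 = \frac{314800}{507} + 7552 = \frac{4143664}{507}$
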